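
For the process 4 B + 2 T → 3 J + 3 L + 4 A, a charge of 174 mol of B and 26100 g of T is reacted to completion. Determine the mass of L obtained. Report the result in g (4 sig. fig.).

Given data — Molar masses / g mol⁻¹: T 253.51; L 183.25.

n(B) = 174.0 mol
n(T) = 26100 / 253.51 = 103.0 mol
n/ν → B: 43.50, T: 51.50; B is limiting.
n(L) = (3/4) × 174.0 = 130.5 mol
mass = 130.5 × 183.25 = 23910 g

23910 g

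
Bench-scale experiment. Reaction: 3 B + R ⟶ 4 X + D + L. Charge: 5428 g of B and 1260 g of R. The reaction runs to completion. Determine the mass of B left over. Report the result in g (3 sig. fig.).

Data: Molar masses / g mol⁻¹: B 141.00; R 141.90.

n(B) = 5428 / 141.00 = 38.50 mol
n(R) = 1260 / 141.90 = 8.879 mol
n/ν for B = 38.50/3 = 12.83
n/ν for R = 8.879/1 = 8.879
Smallest n/ν is R → limiting reagent.
B consumed = (3/1) × 8.879 = 26.64 mol
B remaining = 38.50 − 26.64 = 11.86 mol
mass = 11.86 × 141.00 = 1672 g

1670 g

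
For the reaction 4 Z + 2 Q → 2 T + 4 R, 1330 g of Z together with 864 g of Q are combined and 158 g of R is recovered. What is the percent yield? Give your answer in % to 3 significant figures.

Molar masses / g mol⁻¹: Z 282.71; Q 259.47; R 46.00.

73.0 %

n(Z) = 1330 / 282.71 = 4.704 mol
n(Q) = 864.0 / 259.47 = 3.330 mol
n/ν for Z = 4.704/4 = 1.176
n/ν for Q = 3.330/2 = 1.665
Smallest n/ν is Z → limiting reagent.
theoretical n(R) = (4/4) × 4.704 = 4.704 mol → 216.4 g
% yield = 158 / 216.4 × 100 = 73.01 %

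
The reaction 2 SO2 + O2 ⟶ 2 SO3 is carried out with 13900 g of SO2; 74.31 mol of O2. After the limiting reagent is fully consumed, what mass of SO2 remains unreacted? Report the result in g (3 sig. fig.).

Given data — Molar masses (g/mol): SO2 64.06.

n(SO2) = 13900 / 64.06 = 217.0 mol
n(O2) = 74.31 mol
n/ν for SO2 = 217.0/2 = 108.5
n/ν for O2 = 74.31/1 = 74.31
Smallest n/ν is O2 → limiting reagent.
SO2 consumed = (2/1) × 74.31 = 148.6 mol
SO2 remaining = 217.0 − 148.6 = 68.40 mol
mass = 68.40 × 64.06 = 4382 g

4380 g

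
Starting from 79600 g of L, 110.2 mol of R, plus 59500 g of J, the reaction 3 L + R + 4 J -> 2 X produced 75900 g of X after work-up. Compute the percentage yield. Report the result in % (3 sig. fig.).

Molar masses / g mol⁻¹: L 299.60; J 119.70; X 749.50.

57.2 %

n(L) = 79600 / 299.60 = 265.7 mol
n(R) = 110.2 mol
n(J) = 59500 / 119.70 = 497.1 mol
n/ν for L = 265.7/3 = 88.57
n/ν for R = 110.2/1 = 110.2
n/ν for J = 497.1/4 = 124.3
Smallest n/ν is L → limiting reagent.
theoretical n(X) = (2/3) × 265.7 = 177.1 mol → 132700 g
% yield = 75900 / 132700 × 100 = 57.20 %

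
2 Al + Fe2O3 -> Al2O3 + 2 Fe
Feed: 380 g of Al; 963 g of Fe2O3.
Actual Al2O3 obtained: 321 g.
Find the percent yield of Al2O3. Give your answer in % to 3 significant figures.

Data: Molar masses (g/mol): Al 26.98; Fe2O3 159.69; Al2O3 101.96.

n(Al) = 380.0 / 26.98 = 14.08 mol
n(Fe2O3) = 963.0 / 159.69 = 6.030 mol
n/ν for Al = 14.08/2 = 7.040
n/ν for Fe2O3 = 6.030/1 = 6.030
Smallest n/ν is Fe2O3 → limiting reagent.
theoretical n(Al2O3) = (1/1) × 6.030 = 6.030 mol → 614.8 g
% yield = 321 / 614.8 × 100 = 52.21 %

52.2 %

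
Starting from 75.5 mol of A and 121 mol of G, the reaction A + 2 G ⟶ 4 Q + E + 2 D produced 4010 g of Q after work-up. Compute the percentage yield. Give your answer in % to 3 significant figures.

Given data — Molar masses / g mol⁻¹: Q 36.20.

45.8 %

n(A) = 75.50 mol
n(G) = 121.0 mol
n/ν for A = 75.50/1 = 75.50
n/ν for G = 121.0/2 = 60.50
Smallest n/ν is G → limiting reagent.
theoretical n(Q) = (4/2) × 121.0 = 242.0 mol → 8760 g
% yield = 4010 / 8760 × 100 = 45.78 %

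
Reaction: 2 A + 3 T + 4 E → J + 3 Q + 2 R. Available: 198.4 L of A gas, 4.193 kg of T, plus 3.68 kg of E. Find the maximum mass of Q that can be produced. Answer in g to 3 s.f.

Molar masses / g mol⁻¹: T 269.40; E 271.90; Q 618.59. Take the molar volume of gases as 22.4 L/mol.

n(A) = 198.4 / 22.4 = 8.857 mol
n(T) = 4.193×1000 / 269.40 = 15.56 mol
n(E) = 3.680×1000 / 271.90 = 13.53 mol
n/ν for A = 8.857/2 = 4.429
n/ν for T = 15.56/3 = 5.187
n/ν for E = 13.53/4 = 3.383
Smallest n/ν is E → limiting reagent.
n(Q) = (3/4) × 13.53 = 10.15 mol
mass = 10.15 × 618.59 = 6279 g

6280 g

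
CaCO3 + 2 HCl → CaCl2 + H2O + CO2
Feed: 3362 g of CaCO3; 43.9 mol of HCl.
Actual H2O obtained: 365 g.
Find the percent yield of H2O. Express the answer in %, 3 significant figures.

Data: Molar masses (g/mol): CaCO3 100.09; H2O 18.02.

92.3 %

n(CaCO3) = 3362 / 100.09 = 33.59 mol
n(HCl) = 43.90 mol
n/ν for CaCO3 = 33.59/1 = 33.59
n/ν for HCl = 43.90/2 = 21.95
Smallest n/ν is HCl → limiting reagent.
theoretical n(H2O) = (1/2) × 43.90 = 21.95 mol → 395.5 g
% yield = 365 / 395.5 × 100 = 92.29 %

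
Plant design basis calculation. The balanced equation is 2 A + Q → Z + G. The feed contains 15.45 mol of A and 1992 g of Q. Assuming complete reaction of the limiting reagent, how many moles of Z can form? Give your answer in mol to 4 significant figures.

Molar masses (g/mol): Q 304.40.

6.544 mol

n(A) = 15.45 mol
n(Q) = 1992 / 304.40 = 6.544 mol
n/ν for A = 15.45/2 = 7.725
n/ν for Q = 6.544/1 = 6.544
Smallest n/ν is Q → limiting reagent.
n(Z) = (1/1) × 6.544 = 6.544 mol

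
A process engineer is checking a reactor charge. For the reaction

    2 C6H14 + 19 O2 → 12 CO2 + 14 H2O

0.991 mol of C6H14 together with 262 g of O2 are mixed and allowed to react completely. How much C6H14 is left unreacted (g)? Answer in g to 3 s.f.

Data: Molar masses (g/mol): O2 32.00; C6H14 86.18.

11.1 g

n(C6H14) = 0.9910 mol
n(O2) = 262.0 / 32.00 = 8.188 mol
n/ν for C6H14 = 0.9910/2 = 0.4955
n/ν for O2 = 8.188/19 = 0.4309
Smallest n/ν is O2 → limiting reagent.
C6H14 consumed = (2/19) × 8.188 = 0.8619 mol
C6H14 remaining = 0.9910 − 0.8619 = 0.1291 mol
mass = 0.1291 × 86.18 = 11.13 g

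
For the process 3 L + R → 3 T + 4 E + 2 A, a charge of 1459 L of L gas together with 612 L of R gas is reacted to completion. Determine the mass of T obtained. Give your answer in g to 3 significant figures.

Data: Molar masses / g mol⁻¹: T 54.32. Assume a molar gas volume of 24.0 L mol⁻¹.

3300 g

n(L) = 1459 / 24.0 = 60.79 mol
n(R) = 612.0 / 24.0 = 25.50 mol
n/ν → L: 20.26, R: 25.50; L is limiting.
n(T) = (3/3) × 60.79 = 60.79 mol
mass = 60.79 × 54.32 = 3302 g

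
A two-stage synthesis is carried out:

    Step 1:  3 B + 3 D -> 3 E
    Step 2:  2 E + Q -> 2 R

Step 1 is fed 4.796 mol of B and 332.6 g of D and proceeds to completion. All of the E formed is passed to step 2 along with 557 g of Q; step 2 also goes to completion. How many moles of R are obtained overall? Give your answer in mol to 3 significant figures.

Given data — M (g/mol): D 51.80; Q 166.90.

Step 1:
n(B) = 4.796 mol
n(D) = 332.6 / 51.80 = 6.421 mol
n/ν for B = 4.796/3 = 1.599
n/ν for D = 6.421/3 = 2.140
Smallest n/ν is B → limiting reagent.
n(E) produced = (3/3) × 4.796 = 4.796 mol
Step 2:
n(E) available = 4.796 mol
n(Q) = 557.0 / 166.90 = 3.337 mol
n/ν for E = 4.796/2 = 2.398
n/ν for Q = 3.337/1 = 3.337
Smallest n/ν is E → limiting reagent.
n(R) = (2/2) × 4.796 = 4.796 mol

4.80 mol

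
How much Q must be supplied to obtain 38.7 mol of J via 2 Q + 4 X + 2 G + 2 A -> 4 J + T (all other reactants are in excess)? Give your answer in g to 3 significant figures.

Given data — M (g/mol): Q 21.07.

408 g

n(J) = 38.70 mol
n(Q) = (2/4) × 38.70 = 19.35 mol
mass = 19.35 × 21.07 = 407.7 g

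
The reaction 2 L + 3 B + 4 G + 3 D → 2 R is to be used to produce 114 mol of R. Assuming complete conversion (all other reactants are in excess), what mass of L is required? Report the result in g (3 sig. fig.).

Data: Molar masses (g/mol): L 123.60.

n(R) = 114.0 mol
n(L) = (2/2) × 114.0 = 114.0 mol
mass = 114.0 × 123.60 = 14090 g

14100 g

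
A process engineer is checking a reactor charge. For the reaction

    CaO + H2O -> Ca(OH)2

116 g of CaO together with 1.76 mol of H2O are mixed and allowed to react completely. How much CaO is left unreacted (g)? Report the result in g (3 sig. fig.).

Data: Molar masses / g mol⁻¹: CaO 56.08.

17.3 g

n(CaO) = 116.0 / 56.08 = 2.068 mol
n(H2O) = 1.760 mol
n/ν for CaO = 2.068/1 = 2.068
n/ν for H2O = 1.760/1 = 1.760
Smallest n/ν is H2O → limiting reagent.
CaO consumed = (1/1) × 1.760 = 1.760 mol
CaO remaining = 2.068 − 1.760 = 0.3080 mol
mass = 0.3080 × 56.08 = 17.27 g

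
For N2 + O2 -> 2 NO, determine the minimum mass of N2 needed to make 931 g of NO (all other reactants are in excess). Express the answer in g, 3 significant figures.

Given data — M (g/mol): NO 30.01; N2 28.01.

434 g

n(NO) = 931 / 30.01 = 31.02 mol
n(N2) = (1/2) × 31.02 = 15.51 mol
mass = 15.51 × 28.01 = 434.4 g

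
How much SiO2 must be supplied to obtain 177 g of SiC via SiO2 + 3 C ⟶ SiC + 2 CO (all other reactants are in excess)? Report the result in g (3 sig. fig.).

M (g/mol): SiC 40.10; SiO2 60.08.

265 g

n(SiC) = 177 / 40.10 = 4.414 mol
n(SiO2) = (1/1) × 4.414 = 4.414 mol
mass = 4.414 × 60.08 = 265.2 g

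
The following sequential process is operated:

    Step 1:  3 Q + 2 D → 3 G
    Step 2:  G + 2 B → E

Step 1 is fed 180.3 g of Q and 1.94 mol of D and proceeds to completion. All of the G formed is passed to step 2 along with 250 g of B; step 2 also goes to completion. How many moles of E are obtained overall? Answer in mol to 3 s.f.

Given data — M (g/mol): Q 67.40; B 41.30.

Step 1:
n(Q) = 180.3 / 67.40 = 2.675 mol
n(D) = 1.940 mol
n/ν for Q = 2.675/3 = 0.8917
n/ν for D = 1.940/2 = 0.9700
Smallest n/ν is Q → limiting reagent.
n(G) produced = (3/3) × 2.675 = 2.675 mol
Step 2:
n(G) available = 2.675 mol
n(B) = 250.0 / 41.30 = 6.053 mol
n/ν for G = 2.675/1 = 2.675
n/ν for B = 6.053/2 = 3.027
Smallest n/ν is G → limiting reagent.
n(E) = (1/1) × 2.675 = 2.675 mol

2.68 mol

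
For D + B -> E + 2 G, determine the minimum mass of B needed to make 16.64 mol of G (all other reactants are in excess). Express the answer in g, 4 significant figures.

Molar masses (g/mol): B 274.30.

n(G) = 16.64 mol
n(B) = (1/2) × 16.64 = 8.320 mol
mass = 8.320 × 274.30 = 2282 g

2282 g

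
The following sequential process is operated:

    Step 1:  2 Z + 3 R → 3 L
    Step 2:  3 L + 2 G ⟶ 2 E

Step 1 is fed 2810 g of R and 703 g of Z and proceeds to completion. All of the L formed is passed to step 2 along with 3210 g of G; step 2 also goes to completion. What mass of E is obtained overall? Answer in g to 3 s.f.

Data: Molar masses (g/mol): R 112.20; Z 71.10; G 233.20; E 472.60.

4670 g

Step 1:
n(R) = 2810 / 112.20 = 25.04 mol
n(Z) = 703.0 / 71.10 = 9.887 mol
n/ν → R: 8.347, Z: 4.944; Z is limiting.
n(L) produced = (3/2) × 9.887 = 14.83 mol
Step 2:
n(L) available = 14.83 mol
n(G) = 3210 / 233.20 = 13.77 mol
n/ν → L: 4.943, G: 6.885; L is limiting.
n(E) = (2/3) × 14.83 = 9.887 mol
mass = 9.887 × 472.60 = 4673 g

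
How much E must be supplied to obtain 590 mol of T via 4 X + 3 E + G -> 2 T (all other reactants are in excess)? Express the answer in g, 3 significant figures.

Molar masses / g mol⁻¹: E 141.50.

125000 g

n(T) = 590.0 mol
n(E) = (3/2) × 590.0 = 885.0 mol
mass = 885.0 × 141.50 = 125200 g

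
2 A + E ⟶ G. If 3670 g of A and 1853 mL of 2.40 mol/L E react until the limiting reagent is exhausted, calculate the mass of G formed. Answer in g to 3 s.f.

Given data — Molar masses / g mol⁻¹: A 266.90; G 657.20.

n(A) = 3670 / 266.90 = 13.75 mol
n(E) = 2.40 × 1853/1000 = 4.447 mol
n/ν for A = 13.75/2 = 6.875
n/ν for E = 4.447/1 = 4.447
Smallest n/ν is E → limiting reagent.
n(G) = (1/1) × 4.447 = 4.447 mol
mass = 4.447 × 657.20 = 2923 g

2920 g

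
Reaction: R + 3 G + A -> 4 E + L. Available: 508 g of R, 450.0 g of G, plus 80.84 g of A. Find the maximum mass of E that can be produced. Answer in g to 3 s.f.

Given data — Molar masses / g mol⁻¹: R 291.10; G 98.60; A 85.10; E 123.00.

467 g

n(R) = 508.0 / 291.10 = 1.745 mol
n(G) = 450.0 / 98.60 = 4.564 mol
n(A) = 80.84 / 85.10 = 0.9499 mol
n/ν for R = 1.745/1 = 1.745
n/ν for G = 4.564/3 = 1.521
n/ν for A = 0.9499/1 = 0.9499
Smallest n/ν is A → limiting reagent.
n(E) = (4/1) × 0.9499 = 3.800 mol
mass = 3.800 × 123.00 = 467.4 g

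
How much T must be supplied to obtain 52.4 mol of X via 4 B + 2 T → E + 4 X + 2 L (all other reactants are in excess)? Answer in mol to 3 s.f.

n(X) = 52.40 mol
n(T) = (2/4) × 52.40 = 26.20 mol

26.2 mol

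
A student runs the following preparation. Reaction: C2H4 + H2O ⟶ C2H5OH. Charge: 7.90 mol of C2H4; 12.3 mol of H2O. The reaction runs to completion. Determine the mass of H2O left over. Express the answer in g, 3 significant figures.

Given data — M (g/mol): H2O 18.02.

n(C2H4) = 7.900 mol
n(H2O) = 12.30 mol
n/ν for C2H4 = 7.900/1 = 7.900
n/ν for H2O = 12.30/1 = 12.30
Smallest n/ν is C2H4 → limiting reagent.
H2O consumed = (1/1) × 7.900 = 7.900 mol
H2O remaining = 12.30 − 7.900 = 4.400 mol
mass = 4.400 × 18.02 = 79.29 g

79.3 g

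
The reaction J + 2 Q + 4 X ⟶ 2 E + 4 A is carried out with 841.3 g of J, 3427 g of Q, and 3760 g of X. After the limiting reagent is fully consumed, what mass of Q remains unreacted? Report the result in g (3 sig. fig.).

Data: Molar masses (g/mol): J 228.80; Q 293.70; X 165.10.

n(J) = 841.3 / 228.80 = 3.677 mol
n(Q) = 3427 / 293.70 = 11.67 mol
n(X) = 3760 / 165.10 = 22.77 mol
n/ν → J: 3.677, Q: 5.835, X: 5.693; J is limiting.
Q consumed = (2/1) × 3.677 = 7.354 mol
Q remaining = 11.67 − 7.354 = 4.316 mol
mass = 4.316 × 293.70 = 1268 g

1270 g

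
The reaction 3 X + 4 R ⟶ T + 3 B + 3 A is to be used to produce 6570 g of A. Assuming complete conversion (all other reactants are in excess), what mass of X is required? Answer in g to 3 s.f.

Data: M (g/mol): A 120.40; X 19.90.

1090 g

n(A) = 6570 / 120.40 = 54.57 mol
n(X) = (3/3) × 54.57 = 54.57 mol
mass = 54.57 × 19.90 = 1086 g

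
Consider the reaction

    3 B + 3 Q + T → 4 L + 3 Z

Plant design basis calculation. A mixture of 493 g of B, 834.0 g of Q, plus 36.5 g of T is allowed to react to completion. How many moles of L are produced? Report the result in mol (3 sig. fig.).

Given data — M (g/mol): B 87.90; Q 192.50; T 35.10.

n(B) = 493.0 / 87.90 = 5.609 mol
n(Q) = 834.0 / 192.50 = 4.332 mol
n(T) = 36.50 / 35.10 = 1.040 mol
n/ν for B = 5.609/3 = 1.870
n/ν for Q = 4.332/3 = 1.444
n/ν for T = 1.040/1 = 1.040
Smallest n/ν is T → limiting reagent.
n(L) = (4/1) × 1.040 = 4.160 mol

4.16 mol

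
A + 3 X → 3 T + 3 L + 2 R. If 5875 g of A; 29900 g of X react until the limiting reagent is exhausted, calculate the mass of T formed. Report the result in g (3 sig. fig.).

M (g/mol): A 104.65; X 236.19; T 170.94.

n(A) = 5875 / 104.65 = 56.14 mol
n(X) = 29900 / 236.19 = 126.6 mol
n/ν for A = 56.14/1 = 56.14
n/ν for X = 126.6/3 = 42.20
Smallest n/ν is X → limiting reagent.
n(T) = (3/3) × 126.6 = 126.6 mol
mass = 126.6 × 170.94 = 21640 g

21600 g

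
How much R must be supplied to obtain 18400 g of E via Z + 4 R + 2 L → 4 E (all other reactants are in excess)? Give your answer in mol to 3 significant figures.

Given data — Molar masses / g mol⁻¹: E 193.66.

95.0 mol

n(E) = 18400 / 193.66 = 95.01 mol
n(R) = (4/4) × 95.01 = 95.01 mol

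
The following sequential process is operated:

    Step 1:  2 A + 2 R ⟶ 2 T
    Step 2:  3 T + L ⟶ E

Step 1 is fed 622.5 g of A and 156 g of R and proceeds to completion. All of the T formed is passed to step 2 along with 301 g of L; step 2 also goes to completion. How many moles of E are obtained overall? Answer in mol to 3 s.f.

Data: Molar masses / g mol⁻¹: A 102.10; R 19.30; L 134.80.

2.03 mol

Step 1:
n(A) = 622.5 / 102.10 = 6.097 mol
n(R) = 156.0 / 19.30 = 8.083 mol
n/ν for A = 6.097/2 = 3.049
n/ν for R = 8.083/2 = 4.042
Smallest n/ν is A → limiting reagent.
n(T) produced = (2/2) × 6.097 = 6.097 mol
Step 2:
n(T) available = 6.097 mol
n(L) = 301.0 / 134.80 = 2.233 mol
n/ν for T = 6.097/3 = 2.032
n/ν for L = 2.233/1 = 2.233
Smallest n/ν is T → limiting reagent.
n(E) = (1/3) × 6.097 = 2.032 mol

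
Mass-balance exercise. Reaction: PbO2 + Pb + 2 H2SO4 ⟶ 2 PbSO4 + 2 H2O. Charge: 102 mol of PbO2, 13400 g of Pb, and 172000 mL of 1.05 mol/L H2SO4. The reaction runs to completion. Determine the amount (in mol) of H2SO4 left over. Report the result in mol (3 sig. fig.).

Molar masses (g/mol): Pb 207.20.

51.3 mol

n(PbO2) = 102.0 mol
n(Pb) = 13400 / 207.20 = 64.67 mol
n(H2SO4) = 1.05 × 172000/1000 = 180.6 mol
n/ν → PbO2: 102.0, Pb: 64.67, H2SO4: 90.30; Pb is limiting.
H2SO4 consumed = (2/1) × 64.67 = 129.3 mol
H2SO4 remaining = 180.6 − 129.3 = 51.30 mol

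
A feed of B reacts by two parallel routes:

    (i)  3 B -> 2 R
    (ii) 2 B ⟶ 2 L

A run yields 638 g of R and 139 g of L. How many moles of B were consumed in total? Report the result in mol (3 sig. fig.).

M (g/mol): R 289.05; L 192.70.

4.03 mol

n(R) = 638 / 289.05 = 2.207 mol
n(L) = 139 / 192.70 = 0.7213 mol
n(B) via (i) = (3/2)×2.207 = 3.311 mol
n(B) via (ii) = (2/2)×0.7213 = 0.7213 mol
total n(B) = 3.311 + 0.7213 = 4.032 mol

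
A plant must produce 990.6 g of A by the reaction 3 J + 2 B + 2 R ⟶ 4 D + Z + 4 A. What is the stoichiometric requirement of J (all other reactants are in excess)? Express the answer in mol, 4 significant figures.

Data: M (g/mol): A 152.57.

4.870 mol

n(A) = 990.6 / 152.57 = 6.493 mol
n(J) = (3/4) × 6.493 = 4.870 mol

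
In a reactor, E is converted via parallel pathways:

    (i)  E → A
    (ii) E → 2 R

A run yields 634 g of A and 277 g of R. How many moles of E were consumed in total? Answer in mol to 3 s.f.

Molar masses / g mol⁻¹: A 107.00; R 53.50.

8.51 mol

n(A) = 634 / 107.00 = 5.925 mol
n(R) = 277 / 53.50 = 5.178 mol
n(E) via (i) = (1/1)×5.925 = 5.925 mol
n(E) via (ii) = (1/2)×5.178 = 2.589 mol
total n(E) = 5.925 + 2.589 = 8.514 mol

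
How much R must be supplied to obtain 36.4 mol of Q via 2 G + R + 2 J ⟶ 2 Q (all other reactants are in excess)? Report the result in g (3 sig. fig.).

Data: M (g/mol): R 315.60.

5740 g

n(Q) = 36.40 mol
n(R) = (1/2) × 36.40 = 18.20 mol
mass = 18.20 × 315.60 = 5744 g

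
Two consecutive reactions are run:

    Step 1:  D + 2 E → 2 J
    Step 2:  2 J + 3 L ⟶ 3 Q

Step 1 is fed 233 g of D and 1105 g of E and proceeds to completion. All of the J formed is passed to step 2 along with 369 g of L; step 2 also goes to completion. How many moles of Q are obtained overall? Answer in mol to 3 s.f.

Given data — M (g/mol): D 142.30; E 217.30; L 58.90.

Step 1:
n(D) = 233.0 / 142.30 = 1.637 mol
n(E) = 1105 / 217.30 = 5.085 mol
n/ν for D = 1.637/1 = 1.637
n/ν for E = 5.085/2 = 2.543
Smallest n/ν is D → limiting reagent.
n(J) produced = (2/1) × 1.637 = 3.274 mol
Step 2:
n(J) available = 3.274 mol
n(L) = 369.0 / 58.90 = 6.265 mol
n/ν for J = 3.274/2 = 1.637
n/ν for L = 6.265/3 = 2.088
Smallest n/ν is J → limiting reagent.
n(Q) = (3/2) × 3.274 = 4.911 mol

4.91 mol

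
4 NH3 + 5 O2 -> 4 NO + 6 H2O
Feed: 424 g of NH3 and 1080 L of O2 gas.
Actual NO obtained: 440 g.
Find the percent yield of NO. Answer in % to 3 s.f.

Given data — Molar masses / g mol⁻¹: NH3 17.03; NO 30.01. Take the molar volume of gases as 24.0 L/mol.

58.9 %

n(NH3) = 424.0 / 17.03 = 24.90 mol
n(O2) = 1080 / 24.0 = 45.00 mol
n/ν for NH3 = 24.90/4 = 6.225
n/ν for O2 = 45.00/5 = 9.000
Smallest n/ν is NH3 → limiting reagent.
theoretical n(NO) = (4/4) × 24.90 = 24.90 mol → 747.2 g
% yield = 440 / 747.2 × 100 = 58.89 %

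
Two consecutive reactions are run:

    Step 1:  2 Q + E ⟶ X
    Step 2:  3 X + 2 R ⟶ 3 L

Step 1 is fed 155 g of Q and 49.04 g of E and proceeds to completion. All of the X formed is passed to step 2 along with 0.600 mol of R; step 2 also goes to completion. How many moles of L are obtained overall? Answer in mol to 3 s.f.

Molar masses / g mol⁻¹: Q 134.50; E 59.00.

0.576 mol

Step 1:
n(Q) = 155.0 / 134.50 = 1.152 mol
n(E) = 49.04 / 59.00 = 0.8312 mol
n/ν for Q = 1.152/2 = 0.5760
n/ν for E = 0.8312/1 = 0.8312
Smallest n/ν is Q → limiting reagent.
n(X) produced = (1/2) × 1.152 = 0.5760 mol
Step 2:
n(X) available = 0.5760 mol
n(R) = 0.6000 mol
n/ν for X = 0.5760/3 = 0.1920
n/ν for R = 0.6000/2 = 0.3000
Smallest n/ν is X → limiting reagent.
n(L) = (3/3) × 0.5760 = 0.5760 mol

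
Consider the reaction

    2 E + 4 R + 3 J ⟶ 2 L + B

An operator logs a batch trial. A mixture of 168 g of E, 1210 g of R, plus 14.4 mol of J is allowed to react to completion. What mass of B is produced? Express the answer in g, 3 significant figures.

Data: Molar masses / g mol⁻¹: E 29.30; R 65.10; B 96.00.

275 g

n(E) = 168.0 / 29.30 = 5.734 mol
n(R) = 1210 / 65.10 = 18.59 mol
n(J) = 14.40 mol
n/ν → E: 2.867, R: 4.648, J: 4.800; E is limiting.
n(B) = (1/2) × 5.734 = 2.867 mol
mass = 2.867 × 96.00 = 275.2 g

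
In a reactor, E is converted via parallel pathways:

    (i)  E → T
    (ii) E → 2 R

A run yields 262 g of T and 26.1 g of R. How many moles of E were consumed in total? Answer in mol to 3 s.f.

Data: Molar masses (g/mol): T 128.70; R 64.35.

n(T) = 262 / 128.70 = 2.036 mol
n(R) = 26.1 / 64.35 = 0.4056 mol
n(E) via (i) = (1/1)×2.036 = 2.036 mol
n(E) via (ii) = (1/2)×0.4056 = 0.2028 mol
total n(E) = 2.036 + 0.2028 = 2.239 mol

2.24 mol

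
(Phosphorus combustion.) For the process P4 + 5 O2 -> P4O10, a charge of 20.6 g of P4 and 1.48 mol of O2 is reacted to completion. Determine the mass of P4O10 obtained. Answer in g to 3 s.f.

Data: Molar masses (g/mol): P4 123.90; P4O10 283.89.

n(P4) = 20.60 / 123.90 = 0.1663 mol
n(O2) = 1.480 mol
n/ν → P4: 0.1663, O2: 0.2960; P4 is limiting.
n(P4O10) = (1/1) × 0.1663 = 0.1663 mol
mass = 0.1663 × 283.89 = 47.21 g

47.2 g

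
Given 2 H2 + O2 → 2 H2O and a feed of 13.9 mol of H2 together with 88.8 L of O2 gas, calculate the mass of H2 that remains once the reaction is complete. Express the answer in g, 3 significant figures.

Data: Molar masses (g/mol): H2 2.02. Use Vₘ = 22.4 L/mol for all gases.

n(H2) = 13.90 mol
n(O2) = 88.80 / 22.4 = 3.964 mol
n/ν for H2 = 13.90/2 = 6.950
n/ν for O2 = 3.964/1 = 3.964
Smallest n/ν is O2 → limiting reagent.
H2 consumed = (2/1) × 3.964 = 7.928 mol
H2 remaining = 13.90 − 7.928 = 5.972 mol
mass = 5.972 × 2.02 = 12.06 g

12.1 g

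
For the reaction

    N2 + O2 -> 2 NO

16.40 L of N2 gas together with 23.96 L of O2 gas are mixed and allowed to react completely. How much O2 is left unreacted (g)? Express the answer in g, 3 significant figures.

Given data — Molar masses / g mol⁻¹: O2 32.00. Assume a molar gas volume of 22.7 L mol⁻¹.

10.7 g

n(N2) = 16.40 / 22.7 = 0.7225 mol
n(O2) = 23.96 / 22.7 = 1.056 mol
n/ν for N2 = 0.7225/1 = 0.7225
n/ν for O2 = 1.056/1 = 1.056
Smallest n/ν is N2 → limiting reagent.
O2 consumed = (1/1) × 0.7225 = 0.7225 mol
O2 remaining = 1.056 − 0.7225 = 0.3335 mol
mass = 0.3335 × 32.00 = 10.67 g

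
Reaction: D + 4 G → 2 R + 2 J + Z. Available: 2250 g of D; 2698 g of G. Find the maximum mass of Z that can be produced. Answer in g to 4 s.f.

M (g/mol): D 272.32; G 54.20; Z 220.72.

1824 g

n(D) = 2250 / 272.32 = 8.262 mol
n(G) = 2698 / 54.20 = 49.78 mol
n/ν → D: 8.262, G: 12.45; D is limiting.
n(Z) = (1/1) × 8.262 = 8.262 mol
mass = 8.262 × 220.72 = 1824 g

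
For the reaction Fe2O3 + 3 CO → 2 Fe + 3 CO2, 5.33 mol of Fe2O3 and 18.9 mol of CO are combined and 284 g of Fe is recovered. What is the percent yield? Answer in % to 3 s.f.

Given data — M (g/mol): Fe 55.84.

n(Fe2O3) = 5.330 mol
n(CO) = 18.90 mol
n/ν for Fe2O3 = 5.330/1 = 5.330
n/ν for CO = 18.90/3 = 6.300
Smallest n/ν is Fe2O3 → limiting reagent.
theoretical n(Fe) = (2/1) × 5.330 = 10.66 mol → 595.3 g
% yield = 284 / 595.3 × 100 = 47.71 %

47.7 %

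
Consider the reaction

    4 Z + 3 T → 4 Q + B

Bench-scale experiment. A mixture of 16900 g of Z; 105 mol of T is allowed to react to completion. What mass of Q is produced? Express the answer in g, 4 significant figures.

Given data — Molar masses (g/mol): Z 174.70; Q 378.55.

n(Z) = 16900 / 174.70 = 96.74 mol
n(T) = 105.0 mol
n/ν for Z = 96.74/4 = 24.19
n/ν for T = 105.0/3 = 35.00
Smallest n/ν is Z → limiting reagent.
n(Q) = (4/4) × 96.74 = 96.74 mol
mass = 96.74 × 378.55 = 36620 g

36620 g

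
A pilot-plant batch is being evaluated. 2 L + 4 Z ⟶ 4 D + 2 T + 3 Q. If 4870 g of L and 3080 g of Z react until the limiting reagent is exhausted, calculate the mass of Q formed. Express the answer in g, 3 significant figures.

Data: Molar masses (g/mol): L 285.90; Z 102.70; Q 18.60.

418 g

n(L) = 4870 / 285.90 = 17.03 mol
n(Z) = 3080 / 102.70 = 29.99 mol
n/ν → L: 8.515, Z: 7.498; Z is limiting.
n(Q) = (3/4) × 29.99 = 22.49 mol
mass = 22.49 × 18.60 = 418.3 g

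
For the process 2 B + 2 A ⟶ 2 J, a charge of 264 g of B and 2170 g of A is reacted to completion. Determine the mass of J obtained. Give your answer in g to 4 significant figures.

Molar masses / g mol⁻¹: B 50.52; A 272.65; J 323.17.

n(B) = 264.0 / 50.52 = 5.226 mol
n(A) = 2170 / 272.65 = 7.959 mol
n/ν for B = 5.226/2 = 2.613
n/ν for A = 7.959/2 = 3.980
Smallest n/ν is B → limiting reagent.
n(J) = (2/2) × 5.226 = 5.226 mol
mass = 5.226 × 323.17 = 1689 g

1689 g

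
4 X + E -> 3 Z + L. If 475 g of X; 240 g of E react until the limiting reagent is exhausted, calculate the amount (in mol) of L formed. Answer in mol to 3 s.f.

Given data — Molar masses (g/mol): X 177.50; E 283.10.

n(X) = 475.0 / 177.50 = 2.676 mol
n(E) = 240.0 / 283.10 = 0.8478 mol
n/ν → X: 0.6690, E: 0.8478; X is limiting.
n(L) = (1/4) × 2.676 = 0.6690 mol

0.669 mol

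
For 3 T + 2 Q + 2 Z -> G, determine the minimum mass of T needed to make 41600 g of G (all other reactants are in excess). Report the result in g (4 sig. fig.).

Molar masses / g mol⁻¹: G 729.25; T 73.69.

12610 g

n(G) = 41600 / 729.25 = 57.04 mol
n(T) = (3/1) × 57.04 = 171.1 mol
mass = 171.1 × 73.69 = 12610 g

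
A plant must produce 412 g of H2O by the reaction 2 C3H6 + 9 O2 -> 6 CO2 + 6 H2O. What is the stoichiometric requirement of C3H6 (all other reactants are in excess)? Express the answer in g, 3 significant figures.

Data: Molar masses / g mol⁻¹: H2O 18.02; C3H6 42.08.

321 g

n(H2O) = 412 / 18.02 = 22.86 mol
n(C3H6) = (2/6) × 22.86 = 7.620 mol
mass = 7.620 × 42.08 = 320.6 g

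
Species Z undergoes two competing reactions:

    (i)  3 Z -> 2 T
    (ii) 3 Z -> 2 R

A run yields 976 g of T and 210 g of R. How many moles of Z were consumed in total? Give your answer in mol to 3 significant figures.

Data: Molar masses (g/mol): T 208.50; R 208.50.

n(T) = 976 / 208.50 = 4.681 mol
n(R) = 210 / 208.50 = 1.007 mol
n(Z) via (i) = (3/2)×4.681 = 7.022 mol
n(Z) via (ii) = (3/2)×1.007 = 1.511 mol
total n(Z) = 7.022 + 1.511 = 8.533 mol

8.53 mol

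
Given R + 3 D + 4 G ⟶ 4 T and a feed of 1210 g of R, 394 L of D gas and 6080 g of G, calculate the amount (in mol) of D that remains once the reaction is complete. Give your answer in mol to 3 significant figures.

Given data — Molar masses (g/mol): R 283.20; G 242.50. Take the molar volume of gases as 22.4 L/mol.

4.77 mol

n(R) = 1210 / 283.20 = 4.273 mol
n(D) = 394.0 / 22.4 = 17.59 mol
n(G) = 6080 / 242.50 = 25.07 mol
n/ν for R = 4.273/1 = 4.273
n/ν for D = 17.59/3 = 5.863
n/ν for G = 25.07/4 = 6.268
Smallest n/ν is R → limiting reagent.
D consumed = (3/1) × 4.273 = 12.82 mol
D remaining = 17.59 − 12.82 = 4.770 mol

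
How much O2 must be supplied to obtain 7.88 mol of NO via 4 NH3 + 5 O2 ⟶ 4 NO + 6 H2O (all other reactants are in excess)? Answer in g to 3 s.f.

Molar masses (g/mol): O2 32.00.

315 g

n(NO) = 7.880 mol
n(O2) = (5/4) × 7.880 = 9.850 mol
mass = 9.850 × 32.00 = 315.2 g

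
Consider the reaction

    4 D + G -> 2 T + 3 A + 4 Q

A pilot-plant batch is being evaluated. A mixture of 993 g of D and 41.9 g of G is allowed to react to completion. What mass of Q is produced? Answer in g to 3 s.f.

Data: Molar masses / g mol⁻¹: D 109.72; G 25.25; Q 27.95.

186 g

n(D) = 993.0 / 109.72 = 9.050 mol
n(G) = 41.90 / 25.25 = 1.659 mol
n/ν → D: 2.263, G: 1.659; G is limiting.
n(Q) = (4/1) × 1.659 = 6.636 mol
mass = 6.636 × 27.95 = 185.5 g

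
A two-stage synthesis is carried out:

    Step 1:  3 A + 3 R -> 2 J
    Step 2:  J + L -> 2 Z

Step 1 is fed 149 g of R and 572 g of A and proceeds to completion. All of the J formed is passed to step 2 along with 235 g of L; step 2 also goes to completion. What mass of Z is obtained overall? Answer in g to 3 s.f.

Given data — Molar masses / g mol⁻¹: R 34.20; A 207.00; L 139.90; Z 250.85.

Step 1:
n(R) = 149.0 / 34.20 = 4.357 mol
n(A) = 572.0 / 207.00 = 2.763 mol
n/ν for R = 4.357/3 = 1.452
n/ν for A = 2.763/3 = 0.9210
Smallest n/ν is A → limiting reagent.
n(J) produced = (2/3) × 2.763 = 1.842 mol
Step 2:
n(J) available = 1.842 mol
n(L) = 235.0 / 139.90 = 1.680 mol
n/ν for J = 1.842/1 = 1.842
n/ν for L = 1.680/1 = 1.680
Smallest n/ν is L → limiting reagent.
n(Z) = (2/1) × 1.680 = 3.360 mol
mass = 3.360 × 250.85 = 842.9 g

843 g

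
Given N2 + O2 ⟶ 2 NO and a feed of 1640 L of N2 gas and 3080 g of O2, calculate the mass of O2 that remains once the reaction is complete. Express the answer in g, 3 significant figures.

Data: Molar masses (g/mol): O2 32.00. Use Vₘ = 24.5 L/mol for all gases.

938 g

n(N2) = 1640 / 24.5 = 66.94 mol
n(O2) = 3080 / 32.00 = 96.25 mol
n/ν for N2 = 66.94/1 = 66.94
n/ν for O2 = 96.25/1 = 96.25
Smallest n/ν is N2 → limiting reagent.
O2 consumed = (1/1) × 66.94 = 66.94 mol
O2 remaining = 96.25 − 66.94 = 29.31 mol
mass = 29.31 × 32.00 = 937.9 g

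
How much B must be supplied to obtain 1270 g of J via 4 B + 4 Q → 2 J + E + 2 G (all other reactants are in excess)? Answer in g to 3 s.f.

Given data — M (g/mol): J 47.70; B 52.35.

2790 g

n(J) = 1270 / 47.70 = 26.62 mol
n(B) = (4/2) × 26.62 = 53.24 mol
mass = 53.24 × 52.35 = 2787 g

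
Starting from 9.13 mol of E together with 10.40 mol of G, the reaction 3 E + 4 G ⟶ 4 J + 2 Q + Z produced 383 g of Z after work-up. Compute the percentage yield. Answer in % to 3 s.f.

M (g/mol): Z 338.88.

43.5 %

n(E) = 9.130 mol
n(G) = 10.40 mol
n/ν → E: 3.043, G: 2.600; G is limiting.
theoretical n(Z) = (1/4) × 10.40 = 2.600 mol → 881.1 g
% yield = 383 / 881.1 × 100 = 43.47 %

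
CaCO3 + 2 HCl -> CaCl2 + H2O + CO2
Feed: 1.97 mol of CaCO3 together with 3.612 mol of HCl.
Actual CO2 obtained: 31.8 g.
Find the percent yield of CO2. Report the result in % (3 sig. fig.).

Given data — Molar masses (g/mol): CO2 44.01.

n(CaCO3) = 1.970 mol
n(HCl) = 3.612 mol
n/ν → CaCO3: 1.970, HCl: 1.806; HCl is limiting.
theoretical n(CO2) = (1/2) × 3.612 = 1.806 mol → 79.48 g
% yield = 31.8 / 79.48 × 100 = 40.01 %

40.0 %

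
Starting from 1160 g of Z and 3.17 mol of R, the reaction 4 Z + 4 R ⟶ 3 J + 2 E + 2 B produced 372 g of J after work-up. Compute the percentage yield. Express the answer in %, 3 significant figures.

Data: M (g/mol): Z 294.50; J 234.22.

66.8 %

n(Z) = 1160 / 294.50 = 3.939 mol
n(R) = 3.170 mol
n/ν → Z: 0.9848, R: 0.7925; R is limiting.
theoretical n(J) = (3/4) × 3.170 = 2.378 mol → 557.0 g
% yield = 372 / 557.0 × 100 = 66.79 %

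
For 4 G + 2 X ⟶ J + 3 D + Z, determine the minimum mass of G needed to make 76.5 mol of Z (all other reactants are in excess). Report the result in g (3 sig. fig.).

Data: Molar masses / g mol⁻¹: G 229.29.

n(Z) = 76.50 mol
n(G) = (4/1) × 76.50 = 306.0 mol
mass = 306.0 × 229.29 = 70160 g

70200 g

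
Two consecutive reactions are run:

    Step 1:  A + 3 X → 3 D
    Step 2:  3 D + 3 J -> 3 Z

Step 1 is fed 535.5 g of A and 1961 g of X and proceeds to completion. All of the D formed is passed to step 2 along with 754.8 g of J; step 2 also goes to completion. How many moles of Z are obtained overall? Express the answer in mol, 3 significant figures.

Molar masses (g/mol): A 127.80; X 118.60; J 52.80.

Step 1:
n(A) = 535.5 / 127.80 = 4.190 mol
n(X) = 1961 / 118.60 = 16.53 mol
n/ν for A = 4.190/1 = 4.190
n/ν for X = 16.53/3 = 5.510
Smallest n/ν is A → limiting reagent.
n(D) produced = (3/1) × 4.190 = 12.57 mol
Step 2:
n(D) available = 12.57 mol
n(J) = 754.8 / 52.80 = 14.30 mol
n/ν for D = 12.57/3 = 4.190
n/ν for J = 14.30/3 = 4.767
Smallest n/ν is D → limiting reagent.
n(Z) = (3/3) × 12.57 = 12.57 mol

12.6 mol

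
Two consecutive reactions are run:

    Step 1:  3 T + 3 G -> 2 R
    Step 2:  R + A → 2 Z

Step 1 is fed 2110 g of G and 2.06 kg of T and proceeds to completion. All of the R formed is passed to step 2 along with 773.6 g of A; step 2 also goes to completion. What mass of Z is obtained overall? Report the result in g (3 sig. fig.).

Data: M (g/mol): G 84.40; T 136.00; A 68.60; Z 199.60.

4030 g

Step 1:
n(G) = 2110 / 84.40 = 25.00 mol
n(T) = 2.060×1000 / 136.00 = 15.15 mol
n/ν for G = 25.00/3 = 8.333
n/ν for T = 15.15/3 = 5.050
Smallest n/ν is T → limiting reagent.
n(R) produced = (2/3) × 15.15 = 10.10 mol
Step 2:
n(R) available = 10.10 mol
n(A) = 773.6 / 68.60 = 11.28 mol
n/ν for R = 10.10/1 = 10.10
n/ν for A = 11.28/1 = 11.28
Smallest n/ν is R → limiting reagent.
n(Z) = (2/1) × 10.10 = 20.20 mol
mass = 20.20 × 199.60 = 4032 g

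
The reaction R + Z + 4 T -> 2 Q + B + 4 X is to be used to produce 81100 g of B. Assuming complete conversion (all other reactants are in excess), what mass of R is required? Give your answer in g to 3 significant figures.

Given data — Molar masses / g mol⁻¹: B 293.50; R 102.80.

28400 g

n(B) = 81100 / 293.50 = 276.3 mol
n(R) = (1/1) × 276.3 = 276.3 mol
mass = 276.3 × 102.80 = 28400 g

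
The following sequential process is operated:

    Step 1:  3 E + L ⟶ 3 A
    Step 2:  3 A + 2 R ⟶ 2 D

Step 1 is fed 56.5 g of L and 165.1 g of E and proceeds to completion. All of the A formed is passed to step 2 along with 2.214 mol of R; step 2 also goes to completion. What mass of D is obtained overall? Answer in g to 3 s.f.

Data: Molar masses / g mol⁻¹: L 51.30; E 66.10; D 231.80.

Step 1:
n(L) = 56.50 / 51.30 = 1.101 mol
n(E) = 165.1 / 66.10 = 2.498 mol
n/ν for L = 1.101/1 = 1.101
n/ν for E = 2.498/3 = 0.8327
Smallest n/ν is E → limiting reagent.
n(A) produced = (3/3) × 2.498 = 2.498 mol
Step 2:
n(A) available = 2.498 mol
n(R) = 2.214 mol
n/ν for A = 2.498/3 = 0.8327
n/ν for R = 2.214/2 = 1.107
Smallest n/ν is A → limiting reagent.
n(D) = (2/3) × 2.498 = 1.665 mol
mass = 1.665 × 231.80 = 385.9 g

386 g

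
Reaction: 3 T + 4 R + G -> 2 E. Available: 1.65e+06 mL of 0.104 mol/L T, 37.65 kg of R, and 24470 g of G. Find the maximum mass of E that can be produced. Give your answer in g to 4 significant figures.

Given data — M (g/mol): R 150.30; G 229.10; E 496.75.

56830 g

n(T) = 0.104 × 1.65e+06/1000 = 171.6 mol
n(R) = 37.65×1000 / 150.30 = 250.5 mol
n(G) = 24470 / 229.10 = 106.8 mol
n/ν for T = 171.6/3 = 57.20
n/ν for R = 250.5/4 = 62.63
n/ν for G = 106.8/1 = 106.8
Smallest n/ν is T → limiting reagent.
n(E) = (2/3) × 171.6 = 114.4 mol
mass = 114.4 × 496.75 = 56830 g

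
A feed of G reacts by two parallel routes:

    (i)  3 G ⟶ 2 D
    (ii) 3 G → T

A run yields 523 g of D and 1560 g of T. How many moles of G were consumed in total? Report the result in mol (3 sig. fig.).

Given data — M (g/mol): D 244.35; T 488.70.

n(D) = 523 / 244.35 = 2.140 mol
n(T) = 1560 / 488.70 = 3.192 mol
n(G) via (i) = (3/2)×2.140 = 3.210 mol
n(G) via (ii) = (3/1)×3.192 = 9.576 mol
total n(G) = 3.210 + 9.576 = 12.79 mol

12.8 mol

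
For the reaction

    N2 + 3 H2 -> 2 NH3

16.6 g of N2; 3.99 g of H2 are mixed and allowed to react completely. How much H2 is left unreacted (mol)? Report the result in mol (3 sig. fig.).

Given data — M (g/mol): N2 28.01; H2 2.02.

0.197 mol

n(N2) = 16.60 / 28.01 = 0.5926 mol
n(H2) = 3.990 / 2.02 = 1.975 mol
n/ν for N2 = 0.5926/1 = 0.5926
n/ν for H2 = 1.975/3 = 0.6583
Smallest n/ν is N2 → limiting reagent.
H2 consumed = (3/1) × 0.5926 = 1.778 mol
H2 remaining = 1.975 − 1.778 = 0.1970 mol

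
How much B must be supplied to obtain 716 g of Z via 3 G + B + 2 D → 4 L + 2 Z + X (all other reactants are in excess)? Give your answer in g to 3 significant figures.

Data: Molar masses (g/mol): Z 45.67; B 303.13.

2380 g

n(Z) = 716 / 45.67 = 15.68 mol
n(B) = (1/2) × 15.68 = 7.840 mol
mass = 7.840 × 303.13 = 2377 g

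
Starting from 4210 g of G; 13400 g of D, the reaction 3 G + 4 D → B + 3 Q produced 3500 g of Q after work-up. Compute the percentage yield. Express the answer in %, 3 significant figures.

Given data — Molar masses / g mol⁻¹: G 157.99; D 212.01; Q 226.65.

58.0 %

n(G) = 4210 / 157.99 = 26.65 mol
n(D) = 13400 / 212.01 = 63.20 mol
n/ν for G = 26.65/3 = 8.883
n/ν for D = 63.20/4 = 15.80
Smallest n/ν is G → limiting reagent.
theoretical n(Q) = (3/3) × 26.65 = 26.65 mol → 6040 g
% yield = 3500 / 6040 × 100 = 57.95 %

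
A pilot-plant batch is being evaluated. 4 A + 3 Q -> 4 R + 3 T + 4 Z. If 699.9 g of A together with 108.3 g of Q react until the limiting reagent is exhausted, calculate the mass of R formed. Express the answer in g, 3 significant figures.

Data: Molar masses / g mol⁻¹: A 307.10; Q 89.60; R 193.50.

n(A) = 699.9 / 307.10 = 2.279 mol
n(Q) = 108.3 / 89.60 = 1.209 mol
n/ν for A = 2.279/4 = 0.5698
n/ν for Q = 1.209/3 = 0.4030
Smallest n/ν is Q → limiting reagent.
n(R) = (4/3) × 1.209 = 1.612 mol
mass = 1.612 × 193.50 = 311.9 g

312 g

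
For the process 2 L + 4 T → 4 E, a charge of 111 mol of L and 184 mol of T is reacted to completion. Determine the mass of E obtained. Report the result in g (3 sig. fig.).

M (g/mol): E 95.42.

17600 g

n(L) = 111.0 mol
n(T) = 184.0 mol
n/ν for L = 111.0/2 = 55.50
n/ν for T = 184.0/4 = 46.00
Smallest n/ν is T → limiting reagent.
n(E) = (4/4) × 184.0 = 184.0 mol
mass = 184.0 × 95.42 = 17560 g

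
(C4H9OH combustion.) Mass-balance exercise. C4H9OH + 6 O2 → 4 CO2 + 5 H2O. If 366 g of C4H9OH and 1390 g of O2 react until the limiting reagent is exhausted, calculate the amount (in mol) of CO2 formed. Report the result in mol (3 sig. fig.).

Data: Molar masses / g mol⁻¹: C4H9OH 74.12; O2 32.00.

19.8 mol

n(C4H9OH) = 366.0 / 74.12 = 4.938 mol
n(O2) = 1390 / 32.00 = 43.44 mol
n/ν → C4H9OH: 4.938, O2: 7.240; C4H9OH is limiting.
n(CO2) = (4/1) × 4.938 = 19.75 mol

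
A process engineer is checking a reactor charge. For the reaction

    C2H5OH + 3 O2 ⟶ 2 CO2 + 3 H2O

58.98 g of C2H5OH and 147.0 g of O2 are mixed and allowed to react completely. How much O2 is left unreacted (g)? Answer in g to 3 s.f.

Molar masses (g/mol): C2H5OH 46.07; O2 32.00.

n(C2H5OH) = 58.98 / 46.07 = 1.280 mol
n(O2) = 147.0 / 32.00 = 4.594 mol
n/ν for C2H5OH = 1.280/1 = 1.280
n/ν for O2 = 4.594/3 = 1.531
Smallest n/ν is C2H5OH → limiting reagent.
O2 consumed = (3/1) × 1.280 = 3.840 mol
O2 remaining = 4.594 − 3.840 = 0.7540 mol
mass = 0.7540 × 32.00 = 24.13 g

24.1 g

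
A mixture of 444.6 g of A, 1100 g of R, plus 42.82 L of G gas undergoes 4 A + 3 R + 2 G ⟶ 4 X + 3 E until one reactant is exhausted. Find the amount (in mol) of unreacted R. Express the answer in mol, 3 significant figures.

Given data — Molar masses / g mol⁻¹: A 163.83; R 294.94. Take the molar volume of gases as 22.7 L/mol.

n(A) = 444.6 / 163.83 = 2.714 mol
n(R) = 1100 / 294.94 = 3.730 mol
n(G) = 42.82 / 22.7 = 1.886 mol
n/ν → A: 0.6785, R: 1.243, G: 0.9430; A is limiting.
R consumed = (3/4) × 2.714 = 2.036 mol
R remaining = 3.730 − 2.036 = 1.694 mol

1.69 mol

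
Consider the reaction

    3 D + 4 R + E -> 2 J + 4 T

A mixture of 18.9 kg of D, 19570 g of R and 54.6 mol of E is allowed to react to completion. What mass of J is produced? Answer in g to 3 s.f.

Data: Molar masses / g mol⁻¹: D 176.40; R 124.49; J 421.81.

n(D) = 18.90×1000 / 176.40 = 107.1 mol
n(R) = 19570 / 124.49 = 157.2 mol
n(E) = 54.60 mol
n/ν for D = 107.1/3 = 35.70
n/ν for R = 157.2/4 = 39.30
n/ν for E = 54.60/1 = 54.60
Smallest n/ν is D → limiting reagent.
n(J) = (2/3) × 107.1 = 71.40 mol
mass = 71.40 × 421.81 = 30120 g

30100 g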